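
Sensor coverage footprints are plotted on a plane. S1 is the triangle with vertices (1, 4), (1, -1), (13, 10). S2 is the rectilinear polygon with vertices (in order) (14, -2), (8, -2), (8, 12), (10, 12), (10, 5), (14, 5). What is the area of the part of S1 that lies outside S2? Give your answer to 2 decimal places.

|S1| = 30, |S1∩S2| = 3.3333.
|S1 ∖ S2| = |S1| − |S1∩S2| = 30 − 3.3333 = 26.67.

26.67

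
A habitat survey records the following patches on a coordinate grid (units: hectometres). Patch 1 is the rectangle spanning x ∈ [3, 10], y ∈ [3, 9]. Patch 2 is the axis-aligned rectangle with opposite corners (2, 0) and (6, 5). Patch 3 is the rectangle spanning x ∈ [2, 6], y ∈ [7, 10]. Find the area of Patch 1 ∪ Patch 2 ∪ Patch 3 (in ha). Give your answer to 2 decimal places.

62.00

By inclusion–exclusion:
Individual areas: |Patch 1| = 42, |Patch 2| = 20, |Patch 3| = 12.
|Patch 1∩Patch 2|: x∈[3,6], y∈[3,5] → 3·2 = 6.
|Patch 1∩Patch 3|: x∈[3,6], y∈[7,9] → 3·2 = 6.
|Patch 2∩Patch 3| = 0 (no overlap).
|Patch 1∩Patch 2∩Patch 3| = 0.
|Patch 1 ∪ Patch 2 ∪ Patch 3| = 74 − 12 + 0 = 62.00.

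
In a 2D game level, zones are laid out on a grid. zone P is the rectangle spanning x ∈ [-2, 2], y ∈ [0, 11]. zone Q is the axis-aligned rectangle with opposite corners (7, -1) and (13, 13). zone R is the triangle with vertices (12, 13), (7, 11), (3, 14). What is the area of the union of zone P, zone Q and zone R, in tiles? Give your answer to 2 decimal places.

134.50

By inclusion–exclusion:
Individual areas: |zone P| = 44, |zone Q| = 84, |zone R| = 11.5.
|zone P∩zone Q| = 0 (no overlap).
|zone P∩zone R| = 0.
|zone Q∩zone R| = 5.
|zone P∩zone Q∩zone R| = 0.
|zone P ∪ zone Q ∪ zone R| = 139.5 − 5 + 0 = 134.50.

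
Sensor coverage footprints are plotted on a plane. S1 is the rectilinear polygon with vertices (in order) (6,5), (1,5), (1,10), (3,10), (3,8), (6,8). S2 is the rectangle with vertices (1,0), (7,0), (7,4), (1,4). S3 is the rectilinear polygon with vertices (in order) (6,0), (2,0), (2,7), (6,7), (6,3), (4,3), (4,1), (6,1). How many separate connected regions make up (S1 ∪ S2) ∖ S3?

(S1 ∪ S2) ∖ S3 splits into 3 disjoint pieces (area 11, area 8, area 4).

3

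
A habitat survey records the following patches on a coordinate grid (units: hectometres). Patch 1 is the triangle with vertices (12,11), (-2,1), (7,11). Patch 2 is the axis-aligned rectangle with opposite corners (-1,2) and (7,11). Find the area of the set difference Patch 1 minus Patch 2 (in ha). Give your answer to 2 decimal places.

|Patch 1| = 25, |Patch 1∩Patch 2| = 15.8159.
|Patch 1 ∖ Patch 2| = |Patch 1| − |Patch 1∩Patch 2| = 25 − 15.8159 = 9.18.

9.18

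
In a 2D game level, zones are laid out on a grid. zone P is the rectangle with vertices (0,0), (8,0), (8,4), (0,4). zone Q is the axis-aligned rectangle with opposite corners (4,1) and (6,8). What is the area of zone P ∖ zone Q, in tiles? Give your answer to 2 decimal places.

|zone P∩zone Q|: x∈[4,6], y∈[1,4] → 2·3 = 6.
|zone P| = 32.
|zone P ∖ zone Q| = |zone P| − |zone P∩zone Q| = 32 − 6 = 26.00.

26.00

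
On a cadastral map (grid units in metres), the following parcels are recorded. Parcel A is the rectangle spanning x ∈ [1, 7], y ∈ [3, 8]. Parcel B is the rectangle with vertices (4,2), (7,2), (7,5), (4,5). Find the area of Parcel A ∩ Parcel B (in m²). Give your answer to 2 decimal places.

|Parcel A∩Parcel B|: x∈[4,7], y∈[3,5] → 3·2 = 6.

6.00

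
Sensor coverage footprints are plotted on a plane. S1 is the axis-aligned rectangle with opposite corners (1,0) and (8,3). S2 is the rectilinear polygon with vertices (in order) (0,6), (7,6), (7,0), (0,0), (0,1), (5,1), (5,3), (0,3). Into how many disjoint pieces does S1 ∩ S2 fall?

S1 ∩ S2 is a single connected region.

1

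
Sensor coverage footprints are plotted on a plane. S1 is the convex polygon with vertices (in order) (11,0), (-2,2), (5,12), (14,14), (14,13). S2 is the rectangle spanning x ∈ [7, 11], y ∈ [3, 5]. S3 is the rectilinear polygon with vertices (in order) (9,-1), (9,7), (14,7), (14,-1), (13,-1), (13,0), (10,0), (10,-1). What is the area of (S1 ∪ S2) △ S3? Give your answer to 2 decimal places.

131.81

|S1 ∪ S2| = 133.5.
|(S1 ∪ S2) ∩ S3| = 19.3462.
|(S1 ∪ S2) △ S3| = 133.5 + 37 − 38.6923 = 131.81.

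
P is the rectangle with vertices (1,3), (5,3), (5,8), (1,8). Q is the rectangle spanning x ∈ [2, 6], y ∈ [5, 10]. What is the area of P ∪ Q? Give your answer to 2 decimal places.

By inclusion–exclusion:
Individual areas: |P| = 20, |Q| = 20.
|P∩Q|: x∈[2,5], y∈[5,8] → 3·3 = 9.
|P ∪ Q| = 40 − 9 = 31.00.

31.00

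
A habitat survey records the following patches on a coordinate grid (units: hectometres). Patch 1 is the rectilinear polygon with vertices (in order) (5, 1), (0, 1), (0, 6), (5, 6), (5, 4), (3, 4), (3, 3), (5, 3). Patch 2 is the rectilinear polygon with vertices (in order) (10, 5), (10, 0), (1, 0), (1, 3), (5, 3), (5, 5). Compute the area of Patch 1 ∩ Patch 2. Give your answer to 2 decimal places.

8.00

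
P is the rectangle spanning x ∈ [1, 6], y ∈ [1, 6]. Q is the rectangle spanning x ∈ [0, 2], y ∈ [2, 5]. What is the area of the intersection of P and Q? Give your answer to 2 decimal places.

3.00

|P∩Q|: x∈[1,2], y∈[2,5] → 1·3 = 3.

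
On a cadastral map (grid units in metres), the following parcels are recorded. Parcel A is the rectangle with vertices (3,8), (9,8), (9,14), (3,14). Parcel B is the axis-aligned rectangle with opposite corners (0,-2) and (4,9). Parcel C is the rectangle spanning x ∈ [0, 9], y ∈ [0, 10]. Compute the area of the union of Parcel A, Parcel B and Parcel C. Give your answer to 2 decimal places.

122.00

By inclusion–exclusion:
Individual areas: |Parcel A| = 36, |Parcel B| = 44, |Parcel C| = 90.
|Parcel A∩Parcel B|: x∈[3,4], y∈[8,9] → 1·1 = 1.
|Parcel A∩Parcel C|: x∈[3,9], y∈[8,10] → 6·2 = 12.
|Parcel B∩Parcel C|: x∈[0,4], y∈[0,9] → 4·9 = 36.
|Parcel A∩Parcel B∩Parcel C| = 1.
|Parcel A ∪ Parcel B ∪ Parcel C| = 170 − 49 + 1 = 122.00.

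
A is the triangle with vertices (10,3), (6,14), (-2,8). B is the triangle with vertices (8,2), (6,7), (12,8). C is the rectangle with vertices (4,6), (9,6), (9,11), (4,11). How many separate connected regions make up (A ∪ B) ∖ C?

(A ∪ B) ∖ C is a single connected region.

1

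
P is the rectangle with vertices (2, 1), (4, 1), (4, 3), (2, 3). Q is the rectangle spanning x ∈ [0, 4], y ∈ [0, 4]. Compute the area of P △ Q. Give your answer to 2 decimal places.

12.00

|P∩Q|: x∈[2,4], y∈[1,3] → 2·2 = 4.
|P △ Q| = |P| + |Q| − 2·|P∩Q| = 4 + 16 − 8 = 12.00.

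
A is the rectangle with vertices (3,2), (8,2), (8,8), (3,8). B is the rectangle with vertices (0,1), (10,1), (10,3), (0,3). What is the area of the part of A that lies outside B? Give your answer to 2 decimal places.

25.00

|A∩B|: x∈[3,8], y∈[2,3] → 5·1 = 5.
|A| = 30.
|A ∖ B| = |A| − |A∩B| = 30 − 5 = 25.00.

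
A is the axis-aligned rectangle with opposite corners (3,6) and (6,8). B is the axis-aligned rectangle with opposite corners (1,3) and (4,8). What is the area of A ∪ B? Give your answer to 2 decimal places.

19.00

By inclusion–exclusion:
Individual areas: |A| = 6, |B| = 15.
|A∩B|: x∈[3,4], y∈[6,8] → 1·2 = 2.
|A ∪ B| = 21 − 2 = 19.00.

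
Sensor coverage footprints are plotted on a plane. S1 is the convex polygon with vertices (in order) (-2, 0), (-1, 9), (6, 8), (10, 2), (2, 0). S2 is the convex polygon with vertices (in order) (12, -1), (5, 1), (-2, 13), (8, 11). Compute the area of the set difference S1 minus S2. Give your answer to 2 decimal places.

|S1| = 76, |S1∩S2| = 37.3719.
|S1 ∖ S2| = |S1| − |S1∩S2| = 76 − 37.3719 = 38.63.

38.63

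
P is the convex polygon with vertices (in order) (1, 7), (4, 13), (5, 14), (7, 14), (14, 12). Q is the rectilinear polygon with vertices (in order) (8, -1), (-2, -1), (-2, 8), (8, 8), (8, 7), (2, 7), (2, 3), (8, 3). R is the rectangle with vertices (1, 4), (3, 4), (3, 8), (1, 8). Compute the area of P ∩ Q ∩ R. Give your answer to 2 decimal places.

0.98

The intersection is the polygon with vertices (3,8), (3,7.769), (1,7), (1.5,8).
By the shoelace formula its area is 0.98.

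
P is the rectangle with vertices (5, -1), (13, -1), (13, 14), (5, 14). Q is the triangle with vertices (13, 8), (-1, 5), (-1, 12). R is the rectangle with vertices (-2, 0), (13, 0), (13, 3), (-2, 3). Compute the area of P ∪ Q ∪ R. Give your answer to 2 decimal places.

By inclusion–exclusion:
Individual areas: |P| = 120, |Q| = 49, |R| = 45.
|P∩Q| = 16.
|P∩R|: x∈[5,13], y∈[0,3] → 8·3 = 24.
|Q∩R| = 0.
|P∩Q∩R| = 0.
|P ∪ Q ∪ R| = 214 − 40 + 0 = 174.00.

174.00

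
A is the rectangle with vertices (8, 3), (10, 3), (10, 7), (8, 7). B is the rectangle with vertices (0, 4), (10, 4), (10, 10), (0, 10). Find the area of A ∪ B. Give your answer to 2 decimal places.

By inclusion–exclusion:
Individual areas: |A| = 8, |B| = 60.
|A∩B|: x∈[8,10], y∈[4,7] → 2·3 = 6.
|A ∪ B| = 68 − 6 = 62.00.

62.00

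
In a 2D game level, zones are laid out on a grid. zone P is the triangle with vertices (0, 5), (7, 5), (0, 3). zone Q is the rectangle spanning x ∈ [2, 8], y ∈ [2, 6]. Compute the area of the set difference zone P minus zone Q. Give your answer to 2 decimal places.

|zone P| = 7, |zone P∩zone Q| = 3.5714.
|zone P ∖ zone Q| = |zone P| − |zone P∩zone Q| = 7 − 3.5714 = 3.43.

3.43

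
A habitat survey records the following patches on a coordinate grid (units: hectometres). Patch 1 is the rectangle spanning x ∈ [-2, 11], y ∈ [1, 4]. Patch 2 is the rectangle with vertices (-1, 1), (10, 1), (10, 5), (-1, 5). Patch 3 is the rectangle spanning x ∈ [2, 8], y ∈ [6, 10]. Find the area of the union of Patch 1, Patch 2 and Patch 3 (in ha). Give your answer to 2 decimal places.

By inclusion–exclusion:
Individual areas: |Patch 1| = 39, |Patch 2| = 44, |Patch 3| = 24.
|Patch 1∩Patch 2|: x∈[-1,10], y∈[1,4] → 11·3 = 33.
|Patch 1∩Patch 3| = 0 (no overlap).
|Patch 2∩Patch 3| = 0 (no overlap).
|Patch 1∩Patch 2∩Patch 3| = 0.
|Patch 1 ∪ Patch 2 ∪ Patch 3| = 107 − 33 + 0 = 74.00.

74.00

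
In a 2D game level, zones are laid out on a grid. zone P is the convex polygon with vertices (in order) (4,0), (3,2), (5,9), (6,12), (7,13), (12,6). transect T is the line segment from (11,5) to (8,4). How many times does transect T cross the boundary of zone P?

The segment meets the boundary at (10.4,4.8).

1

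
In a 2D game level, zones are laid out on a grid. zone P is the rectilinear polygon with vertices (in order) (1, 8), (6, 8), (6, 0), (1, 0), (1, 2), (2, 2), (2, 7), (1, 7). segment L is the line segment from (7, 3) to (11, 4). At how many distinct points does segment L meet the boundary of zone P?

0

The segment lies entirely outside zone P and never meets its boundary.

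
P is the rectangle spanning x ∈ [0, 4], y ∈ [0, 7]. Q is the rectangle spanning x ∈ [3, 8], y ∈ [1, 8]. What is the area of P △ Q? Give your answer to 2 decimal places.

|P∩Q|: x∈[3,4], y∈[1,7] → 1·6 = 6.
|P △ Q| = |P| + |Q| − 2·|P∩Q| = 28 + 35 − 12 = 51.00.

51.00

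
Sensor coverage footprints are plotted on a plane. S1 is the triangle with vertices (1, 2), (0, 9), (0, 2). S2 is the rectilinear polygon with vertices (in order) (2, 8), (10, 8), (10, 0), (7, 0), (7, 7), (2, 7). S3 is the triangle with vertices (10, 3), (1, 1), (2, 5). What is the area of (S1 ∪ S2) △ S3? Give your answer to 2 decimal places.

45.25

|S1 ∪ S2| = 32.5.
|(S1 ∪ S2) ∩ S3| = 2.125.
|(S1 ∪ S2) △ S3| = 32.5 + 17 − 4.25 = 45.25.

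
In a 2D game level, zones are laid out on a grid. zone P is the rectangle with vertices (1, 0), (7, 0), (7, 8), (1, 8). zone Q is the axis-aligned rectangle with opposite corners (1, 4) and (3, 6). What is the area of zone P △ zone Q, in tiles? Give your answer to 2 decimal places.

44.00

|zone P∩zone Q|: x∈[1,3], y∈[4,6] → 2·2 = 4.
|zone P △ zone Q| = |zone P| + |zone Q| − 2·|zone P∩zone Q| = 48 + 4 − 8 = 44.00.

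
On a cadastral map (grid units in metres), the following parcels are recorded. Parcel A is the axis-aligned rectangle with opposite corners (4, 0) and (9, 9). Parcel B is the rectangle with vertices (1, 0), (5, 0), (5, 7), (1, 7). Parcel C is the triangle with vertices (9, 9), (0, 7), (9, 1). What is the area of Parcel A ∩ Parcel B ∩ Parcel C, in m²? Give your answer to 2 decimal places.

The intersection is the polygon with vertices (5,7), (5,3.667), (4,4.333), (4,7).
By the shoelace formula its area is 3.00.

3.00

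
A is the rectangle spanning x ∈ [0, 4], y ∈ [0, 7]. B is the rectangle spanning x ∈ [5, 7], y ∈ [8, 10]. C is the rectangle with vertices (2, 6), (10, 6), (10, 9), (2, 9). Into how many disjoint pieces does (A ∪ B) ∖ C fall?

(A ∪ B) ∖ C splits into 2 disjoint pieces (area 26, area 2).

2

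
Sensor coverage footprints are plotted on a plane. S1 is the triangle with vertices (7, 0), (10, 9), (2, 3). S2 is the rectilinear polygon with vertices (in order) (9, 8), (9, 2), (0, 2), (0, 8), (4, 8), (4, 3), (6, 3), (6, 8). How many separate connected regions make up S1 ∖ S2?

S1 ∖ S2 splits into 3 disjoint pieces (area 4, area 1.1667, area 4.5).

3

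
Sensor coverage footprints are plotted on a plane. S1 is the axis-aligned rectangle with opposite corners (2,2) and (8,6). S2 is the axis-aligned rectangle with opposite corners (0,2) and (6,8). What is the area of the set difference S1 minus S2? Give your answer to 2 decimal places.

8.00

|S1∩S2|: x∈[2,6], y∈[2,6] → 4·4 = 16.
|S1| = 24.
|S1 ∖ S2| = |S1| − |S1∩S2| = 24 − 16 = 8.00.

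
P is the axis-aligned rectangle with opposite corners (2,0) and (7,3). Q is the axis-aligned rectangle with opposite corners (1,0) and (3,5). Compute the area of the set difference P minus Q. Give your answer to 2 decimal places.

12.00

|P∩Q|: x∈[2,3], y∈[0,3] → 1·3 = 3.
|P| = 15.
|P ∖ Q| = |P| − |P∩Q| = 15 − 3 = 12.00.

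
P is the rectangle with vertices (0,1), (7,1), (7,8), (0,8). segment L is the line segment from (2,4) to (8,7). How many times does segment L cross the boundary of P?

The segment meets the boundary at (7,6.5).

1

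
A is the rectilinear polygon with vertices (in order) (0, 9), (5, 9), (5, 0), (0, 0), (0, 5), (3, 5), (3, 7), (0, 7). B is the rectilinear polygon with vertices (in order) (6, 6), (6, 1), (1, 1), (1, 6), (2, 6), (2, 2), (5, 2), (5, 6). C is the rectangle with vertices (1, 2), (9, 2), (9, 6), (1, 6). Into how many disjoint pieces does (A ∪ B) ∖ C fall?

2

(A ∪ B) ∖ C splits into 2 disjoint pieces (area 12, area 14).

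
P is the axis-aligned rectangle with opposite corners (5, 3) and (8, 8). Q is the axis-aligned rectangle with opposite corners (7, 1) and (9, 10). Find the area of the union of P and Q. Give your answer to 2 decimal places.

28.00

By inclusion–exclusion:
Individual areas: |P| = 15, |Q| = 18.
|P∩Q|: x∈[7,8], y∈[3,8] → 1·5 = 5.
|P ∪ Q| = 33 − 5 = 28.00.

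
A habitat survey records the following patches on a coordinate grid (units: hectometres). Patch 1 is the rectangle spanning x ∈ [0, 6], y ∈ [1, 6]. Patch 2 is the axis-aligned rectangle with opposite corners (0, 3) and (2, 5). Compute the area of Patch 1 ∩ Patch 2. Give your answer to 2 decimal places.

4.00

|Patch 1∩Patch 2|: x∈[0,2], y∈[3,5] → 2·2 = 4.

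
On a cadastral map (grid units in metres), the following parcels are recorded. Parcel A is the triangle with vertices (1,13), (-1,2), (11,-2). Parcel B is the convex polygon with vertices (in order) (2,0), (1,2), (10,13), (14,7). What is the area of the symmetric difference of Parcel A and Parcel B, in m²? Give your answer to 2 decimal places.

|Parcel A| = 70, |Parcel B| = 64.5, |Parcel A∩Parcel B| = 19.9201.
|Parcel A △ Parcel B| = |Parcel A| + |Parcel B| − 2·|Parcel A∩Parcel B| = 70 + 64.5 − 39.8401 = 94.66.

94.66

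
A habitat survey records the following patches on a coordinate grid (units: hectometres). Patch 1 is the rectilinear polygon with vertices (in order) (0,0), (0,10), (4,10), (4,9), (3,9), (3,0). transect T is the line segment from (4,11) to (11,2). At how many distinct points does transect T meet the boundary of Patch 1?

0

The segment lies entirely outside Patch 1 and never meets its boundary.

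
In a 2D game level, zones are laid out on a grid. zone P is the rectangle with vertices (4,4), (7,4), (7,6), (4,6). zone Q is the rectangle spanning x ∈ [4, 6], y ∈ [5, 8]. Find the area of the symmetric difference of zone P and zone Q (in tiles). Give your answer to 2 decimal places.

|zone P∩zone Q|: x∈[4,6], y∈[5,6] → 2·1 = 2.
|zone P △ zone Q| = |zone P| + |zone Q| − 2·|zone P∩zone Q| = 6 + 6 − 4 = 8.00.

8.00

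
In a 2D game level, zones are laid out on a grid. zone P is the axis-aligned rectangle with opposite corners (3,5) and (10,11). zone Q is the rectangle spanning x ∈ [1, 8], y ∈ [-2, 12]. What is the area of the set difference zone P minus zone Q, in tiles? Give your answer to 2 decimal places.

|zone P∩zone Q|: x∈[3,8], y∈[5,11] → 5·6 = 30.
|zone P| = 42.
|zone P ∖ zone Q| = |zone P| − |zone P∩zone Q| = 42 − 30 = 12.00.

12.00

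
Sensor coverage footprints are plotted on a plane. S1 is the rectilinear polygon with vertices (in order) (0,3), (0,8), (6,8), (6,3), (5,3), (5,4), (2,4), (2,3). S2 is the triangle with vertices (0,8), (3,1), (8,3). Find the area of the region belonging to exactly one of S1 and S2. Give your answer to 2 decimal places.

26.67

|S1| = 27, |S2| = 20.5, |S1∩S2| = 10.4167.
|S1 △ S2| = |S1| + |S2| − 2·|S1∩S2| = 27 + 20.5 − 20.8333 = 26.67.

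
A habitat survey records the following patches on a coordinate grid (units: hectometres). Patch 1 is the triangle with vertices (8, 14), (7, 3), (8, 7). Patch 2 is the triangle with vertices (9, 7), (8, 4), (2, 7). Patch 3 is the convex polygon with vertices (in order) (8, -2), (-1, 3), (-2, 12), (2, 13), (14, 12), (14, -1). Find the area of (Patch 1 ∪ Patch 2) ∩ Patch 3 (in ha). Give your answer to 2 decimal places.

|Patch 1 ∪ Patch 2| = 12.8794.
|(Patch 1 ∪ Patch 2) ∩ Patch 3| = 12.78.

12.78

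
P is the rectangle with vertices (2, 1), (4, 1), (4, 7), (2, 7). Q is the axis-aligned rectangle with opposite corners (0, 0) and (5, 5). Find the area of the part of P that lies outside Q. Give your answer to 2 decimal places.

|P∩Q|: x∈[2,4], y∈[1,5] → 2·4 = 8.
|P| = 12.
|P ∖ Q| = |P| − |P∩Q| = 12 − 8 = 4.00.

4.00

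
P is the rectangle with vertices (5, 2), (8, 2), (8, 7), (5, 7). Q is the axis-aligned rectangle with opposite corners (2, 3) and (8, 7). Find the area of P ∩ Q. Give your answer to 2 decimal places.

12.00

|P∩Q|: x∈[5,8], y∈[3,7] → 3·4 = 12.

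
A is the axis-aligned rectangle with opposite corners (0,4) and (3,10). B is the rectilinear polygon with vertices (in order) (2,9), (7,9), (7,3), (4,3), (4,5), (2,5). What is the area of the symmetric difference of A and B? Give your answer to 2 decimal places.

|A| = 18, |B| = 26, |A∩B| = 4.
|A △ B| = |A| + |B| − 2·|A∩B| = 18 + 26 − 8 = 36.00.

36.00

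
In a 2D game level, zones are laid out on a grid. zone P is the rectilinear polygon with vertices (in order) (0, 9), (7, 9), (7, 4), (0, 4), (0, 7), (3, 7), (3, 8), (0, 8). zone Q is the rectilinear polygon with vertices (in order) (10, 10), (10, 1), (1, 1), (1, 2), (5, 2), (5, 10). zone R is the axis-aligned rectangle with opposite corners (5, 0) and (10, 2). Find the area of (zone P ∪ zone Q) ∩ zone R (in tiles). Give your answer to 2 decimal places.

5.00

The region (zone P ∪ zone Q) ∩ zone R is the polygon with vertices (10,1), (5,1), (5,2), (10,2).
By the shoelace formula its area is 5.00.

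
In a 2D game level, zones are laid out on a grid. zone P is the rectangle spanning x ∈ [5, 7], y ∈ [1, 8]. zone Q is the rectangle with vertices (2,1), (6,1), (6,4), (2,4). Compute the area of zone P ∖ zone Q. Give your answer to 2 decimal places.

11.00

|zone P∩zone Q|: x∈[5,6], y∈[1,4] → 1·3 = 3.
|zone P| = 14.
|zone P ∖ zone Q| = |zone P| − |zone P∩zone Q| = 14 − 3 = 11.00.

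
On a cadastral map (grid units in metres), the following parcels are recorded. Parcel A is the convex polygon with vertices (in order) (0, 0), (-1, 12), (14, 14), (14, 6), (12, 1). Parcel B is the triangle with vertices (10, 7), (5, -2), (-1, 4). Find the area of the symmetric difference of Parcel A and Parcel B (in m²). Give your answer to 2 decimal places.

|Parcel A| = 176, |Parcel B| = 42, |Parcel A∩Parcel B| = 37.3018.
|Parcel A △ Parcel B| = |Parcel A| + |Parcel B| − 2·|Parcel A∩Parcel B| = 176 + 42 − 74.6035 = 143.40.

143.40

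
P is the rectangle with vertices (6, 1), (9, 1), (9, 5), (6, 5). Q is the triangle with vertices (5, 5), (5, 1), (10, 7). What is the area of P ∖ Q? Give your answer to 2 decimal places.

8.73

|P| = 12, |P∩Q| = 3.2667.
|P ∖ Q| = |P| − |P∩Q| = 12 − 3.2667 = 8.73.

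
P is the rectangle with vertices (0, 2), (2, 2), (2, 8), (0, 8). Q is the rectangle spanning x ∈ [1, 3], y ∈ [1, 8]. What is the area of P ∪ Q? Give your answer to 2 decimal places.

By inclusion–exclusion:
Individual areas: |P| = 12, |Q| = 14.
|P∩Q|: x∈[1,2], y∈[2,8] → 1·6 = 6.
|P ∪ Q| = 26 − 6 = 20.00.

20.00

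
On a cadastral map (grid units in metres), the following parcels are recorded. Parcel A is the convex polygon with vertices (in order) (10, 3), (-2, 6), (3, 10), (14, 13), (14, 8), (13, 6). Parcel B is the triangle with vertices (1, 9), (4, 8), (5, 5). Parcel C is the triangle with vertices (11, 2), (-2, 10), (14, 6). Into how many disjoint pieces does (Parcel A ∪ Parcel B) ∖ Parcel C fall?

(Parcel A ∪ Parcel B) ∖ Parcel C splits into 2 disjoint pieces (area 16.2426, area 45.2302).

2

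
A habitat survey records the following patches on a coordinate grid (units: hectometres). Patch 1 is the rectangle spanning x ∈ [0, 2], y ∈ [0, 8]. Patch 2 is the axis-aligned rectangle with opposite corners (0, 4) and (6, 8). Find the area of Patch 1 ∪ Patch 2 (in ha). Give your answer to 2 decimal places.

32.00

By inclusion–exclusion:
Individual areas: |Patch 1| = 16, |Patch 2| = 24.
|Patch 1∩Patch 2|: x∈[0,2], y∈[4,8] → 2·4 = 8.
|Patch 1 ∪ Patch 2| = 40 − 8 = 32.00.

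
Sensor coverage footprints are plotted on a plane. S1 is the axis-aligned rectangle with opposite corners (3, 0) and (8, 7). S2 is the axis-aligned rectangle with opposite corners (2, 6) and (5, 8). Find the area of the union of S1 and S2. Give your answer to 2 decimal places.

39.00

By inclusion–exclusion:
Individual areas: |S1| = 35, |S2| = 6.
|S1∩S2|: x∈[3,5], y∈[6,7] → 2·1 = 2.
|S1 ∪ S2| = 41 − 2 = 39.00.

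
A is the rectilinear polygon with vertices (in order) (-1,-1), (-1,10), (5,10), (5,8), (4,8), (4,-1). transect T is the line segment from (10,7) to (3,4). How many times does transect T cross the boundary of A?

The segment meets the boundary at (4,4.429).

1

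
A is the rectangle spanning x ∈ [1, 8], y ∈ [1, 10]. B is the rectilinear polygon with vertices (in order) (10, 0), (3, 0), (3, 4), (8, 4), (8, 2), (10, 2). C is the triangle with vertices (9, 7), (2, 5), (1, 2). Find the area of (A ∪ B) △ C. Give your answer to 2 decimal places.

62.84

|A ∪ B| = 72.
|(A ∪ B) ∩ C| = 9.3304.
|(A ∪ B) △ C| = 72 + 9.5 − 18.6607 = 62.84.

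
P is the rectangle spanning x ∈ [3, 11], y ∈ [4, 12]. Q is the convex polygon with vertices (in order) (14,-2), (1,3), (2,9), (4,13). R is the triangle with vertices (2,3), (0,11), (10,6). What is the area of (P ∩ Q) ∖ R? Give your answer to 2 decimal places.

14.43

|P ∩ Q| = 34.4167.
|(P ∩ Q) ∩ R| = 19.9833.
|(P ∩ Q) ∖ R| = 34.4167 − 19.9833 = 14.43.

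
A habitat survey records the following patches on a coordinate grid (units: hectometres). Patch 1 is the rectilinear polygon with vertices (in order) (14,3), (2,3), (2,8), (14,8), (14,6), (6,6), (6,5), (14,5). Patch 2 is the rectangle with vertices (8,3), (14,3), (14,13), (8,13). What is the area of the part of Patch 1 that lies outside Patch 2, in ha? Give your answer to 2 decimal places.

28.00

|Patch 1| = 52, |Patch 1∩Patch 2| = 24.
|Patch 1 ∖ Patch 2| = |Patch 1| − |Patch 1∩Patch 2| = 52 − 24 = 28.00.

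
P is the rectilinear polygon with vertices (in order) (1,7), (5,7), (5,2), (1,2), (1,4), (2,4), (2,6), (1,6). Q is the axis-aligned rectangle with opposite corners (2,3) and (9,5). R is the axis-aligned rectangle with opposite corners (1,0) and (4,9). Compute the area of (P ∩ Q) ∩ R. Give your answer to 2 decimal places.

The region (P ∩ Q) ∩ R is the polygon with vertices (2,3), (2,4), (2,5), (4,5), (4,3).
By the shoelace formula its area is 4.00.

4.00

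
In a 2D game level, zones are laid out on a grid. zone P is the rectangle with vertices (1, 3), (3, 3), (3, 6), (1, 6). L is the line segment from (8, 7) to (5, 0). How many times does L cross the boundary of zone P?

The segment lies entirely outside zone P and never meets its boundary.

0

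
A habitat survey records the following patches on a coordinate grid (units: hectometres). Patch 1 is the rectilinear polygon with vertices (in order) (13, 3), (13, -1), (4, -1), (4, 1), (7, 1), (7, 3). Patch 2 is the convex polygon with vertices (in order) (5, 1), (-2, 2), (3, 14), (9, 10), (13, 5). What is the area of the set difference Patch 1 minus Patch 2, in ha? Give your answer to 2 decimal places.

|Patch 1| = 30, |Patch 1∩Patch 2| = 1.
|Patch 1 ∖ Patch 2| = |Patch 1| − |Patch 1∩Patch 2| = 30 − 1 = 29.00.

29.00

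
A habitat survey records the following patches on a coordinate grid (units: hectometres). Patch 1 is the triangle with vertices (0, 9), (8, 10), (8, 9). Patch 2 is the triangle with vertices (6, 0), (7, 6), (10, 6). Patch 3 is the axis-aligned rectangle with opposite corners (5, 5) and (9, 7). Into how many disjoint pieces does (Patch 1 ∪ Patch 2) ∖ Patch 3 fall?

(Patch 1 ∪ Patch 2) ∖ Patch 3 splits into 2 disjoint pieces (area 4, area 6.9167).

2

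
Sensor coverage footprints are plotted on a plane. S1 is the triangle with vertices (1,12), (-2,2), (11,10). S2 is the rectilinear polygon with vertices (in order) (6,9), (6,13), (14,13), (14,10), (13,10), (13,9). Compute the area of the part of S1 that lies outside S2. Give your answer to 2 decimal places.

46.31

|S1| = 53, |S1∩S2| = 6.6875.
|S1 ∖ S2| = |S1| − |S1∩S2| = 53 − 6.6875 = 46.31.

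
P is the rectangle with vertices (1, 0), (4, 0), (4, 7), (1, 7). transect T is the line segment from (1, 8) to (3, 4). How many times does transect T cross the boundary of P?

1

The segment meets the boundary at (1.5,7).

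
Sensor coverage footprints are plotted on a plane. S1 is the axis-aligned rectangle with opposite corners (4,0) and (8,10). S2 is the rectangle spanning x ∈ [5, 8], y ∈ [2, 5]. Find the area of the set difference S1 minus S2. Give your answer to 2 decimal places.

|S1∩S2|: x∈[5,8], y∈[2,5] → 3·3 = 9.
|S1| = 40.
|S1 ∖ S2| = |S1| − |S1∩S2| = 40 − 9 = 31.00.

31.00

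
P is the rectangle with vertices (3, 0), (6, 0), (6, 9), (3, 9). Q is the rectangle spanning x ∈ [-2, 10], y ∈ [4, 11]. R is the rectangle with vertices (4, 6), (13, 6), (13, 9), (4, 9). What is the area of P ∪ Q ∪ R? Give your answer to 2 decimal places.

105.00

By inclusion–exclusion:
Individual areas: |P| = 27, |Q| = 84, |R| = 27.
|P∩Q|: x∈[3,6], y∈[4,9] → 3·5 = 15.
|P∩R|: x∈[4,6], y∈[6,9] → 2·3 = 6.
|Q∩R|: x∈[4,10], y∈[6,9] → 6·3 = 18.
|P∩Q∩R| = 6.
|P ∪ Q ∪ R| = 138 − 39 + 6 = 105.00.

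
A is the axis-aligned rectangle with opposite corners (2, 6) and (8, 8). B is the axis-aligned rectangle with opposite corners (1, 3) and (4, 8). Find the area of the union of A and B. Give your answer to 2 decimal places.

23.00

By inclusion–exclusion:
Individual areas: |A| = 12, |B| = 15.
|A∩B|: x∈[2,4], y∈[6,8] → 2·2 = 4.
|A ∪ B| = 27 − 4 = 23.00.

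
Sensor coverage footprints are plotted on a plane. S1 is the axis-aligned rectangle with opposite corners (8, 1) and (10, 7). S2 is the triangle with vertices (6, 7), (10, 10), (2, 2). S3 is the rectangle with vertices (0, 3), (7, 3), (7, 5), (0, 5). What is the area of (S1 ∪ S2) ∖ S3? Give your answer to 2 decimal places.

|S1 ∪ S2| = 16.
|(S1 ∪ S2) ∩ S3| = 0.8.
|(S1 ∪ S2) ∖ S3| = 16 − 0.8 = 15.20.

15.20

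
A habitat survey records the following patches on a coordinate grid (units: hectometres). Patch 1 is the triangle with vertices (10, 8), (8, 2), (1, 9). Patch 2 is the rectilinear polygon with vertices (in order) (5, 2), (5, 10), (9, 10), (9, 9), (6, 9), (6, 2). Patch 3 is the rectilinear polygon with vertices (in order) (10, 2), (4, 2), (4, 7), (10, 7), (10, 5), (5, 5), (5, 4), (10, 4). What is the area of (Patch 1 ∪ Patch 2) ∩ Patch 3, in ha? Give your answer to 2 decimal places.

|Patch 1 ∪ Patch 2| = 35.
|(Patch 1 ∪ Patch 2) ∩ Patch 3| = 14.83.

14.83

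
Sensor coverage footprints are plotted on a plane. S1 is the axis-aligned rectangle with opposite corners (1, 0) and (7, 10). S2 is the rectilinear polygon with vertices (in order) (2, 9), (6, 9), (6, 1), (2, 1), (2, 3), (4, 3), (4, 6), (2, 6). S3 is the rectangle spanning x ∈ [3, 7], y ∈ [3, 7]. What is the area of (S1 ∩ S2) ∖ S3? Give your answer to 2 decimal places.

17.00

|S1 ∩ S2| = 26.
|(S1 ∩ S2) ∩ S3| = 9.
|(S1 ∩ S2) ∖ S3| = 26 − 9 = 17.00.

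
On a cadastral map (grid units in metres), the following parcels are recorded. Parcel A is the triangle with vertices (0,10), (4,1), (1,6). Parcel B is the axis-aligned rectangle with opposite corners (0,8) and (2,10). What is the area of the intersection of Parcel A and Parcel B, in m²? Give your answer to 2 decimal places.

The intersection is the polygon with vertices (0.889,8), (0.5,8), (0,10).
By the shoelace formula its area is 0.39.

0.39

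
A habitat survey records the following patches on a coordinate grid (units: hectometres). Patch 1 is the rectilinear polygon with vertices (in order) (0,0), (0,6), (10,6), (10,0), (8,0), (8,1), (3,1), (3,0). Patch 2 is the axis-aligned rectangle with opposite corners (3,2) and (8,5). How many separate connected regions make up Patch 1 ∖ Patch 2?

1

Patch 1 ∖ Patch 2 is a single connected region.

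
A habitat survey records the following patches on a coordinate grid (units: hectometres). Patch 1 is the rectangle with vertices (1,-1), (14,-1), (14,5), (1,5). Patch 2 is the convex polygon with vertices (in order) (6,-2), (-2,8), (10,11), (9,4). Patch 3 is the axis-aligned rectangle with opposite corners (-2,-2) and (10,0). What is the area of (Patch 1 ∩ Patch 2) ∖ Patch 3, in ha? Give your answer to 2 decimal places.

28.85

|Patch 1 ∩ Patch 2| = 30.7964.
|(Patch 1 ∩ Patch 2) ∩ Patch 3| = 1.95.
|(Patch 1 ∩ Patch 2) ∖ Patch 3| = 30.7964 − 1.95 = 28.85.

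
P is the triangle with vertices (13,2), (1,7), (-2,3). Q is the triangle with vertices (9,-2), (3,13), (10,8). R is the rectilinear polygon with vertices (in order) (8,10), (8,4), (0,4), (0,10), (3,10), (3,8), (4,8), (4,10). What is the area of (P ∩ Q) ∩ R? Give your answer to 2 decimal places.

0.63

The region (P ∩ Q) ∩ R is the polygon with vertices (6.28,4.8), (8,4.083), (8,4), (6.6,4).
By the shoelace formula its area is 0.63.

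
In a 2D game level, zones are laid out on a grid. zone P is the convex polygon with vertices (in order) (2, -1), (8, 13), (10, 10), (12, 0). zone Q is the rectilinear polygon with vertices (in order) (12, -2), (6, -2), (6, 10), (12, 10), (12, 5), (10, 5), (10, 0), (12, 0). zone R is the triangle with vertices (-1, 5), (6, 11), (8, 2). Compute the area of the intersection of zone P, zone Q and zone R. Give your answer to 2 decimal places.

The intersection is the polygon with vertices (6,8.333), (6.39,9.244), (8,2), (6,2.667).
By the shoelace formula its area is 7.81.

7.81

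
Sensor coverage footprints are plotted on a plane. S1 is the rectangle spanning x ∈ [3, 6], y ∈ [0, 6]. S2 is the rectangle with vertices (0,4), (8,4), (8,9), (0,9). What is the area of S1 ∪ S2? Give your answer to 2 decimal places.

52.00

By inclusion–exclusion:
Individual areas: |S1| = 18, |S2| = 40.
|S1∩S2|: x∈[3,6], y∈[4,6] → 3·2 = 6.
|S1 ∪ S2| = 58 − 6 = 52.00.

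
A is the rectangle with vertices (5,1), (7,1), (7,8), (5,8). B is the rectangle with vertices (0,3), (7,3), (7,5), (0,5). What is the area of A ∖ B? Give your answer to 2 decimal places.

10.00

|A∩B|: x∈[5,7], y∈[3,5] → 2·2 = 4.
|A| = 14.
|A ∖ B| = |A| − |A∩B| = 14 − 4 = 10.00.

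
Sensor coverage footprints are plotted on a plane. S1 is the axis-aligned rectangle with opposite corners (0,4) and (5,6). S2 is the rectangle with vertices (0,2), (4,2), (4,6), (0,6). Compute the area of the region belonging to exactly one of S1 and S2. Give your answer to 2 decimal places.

10.00

|S1∩S2|: x∈[0,4], y∈[4,6] → 4·2 = 8.
|S1 △ S2| = |S1| + |S2| − 2·|S1∩S2| = 10 + 16 − 16 = 10.00.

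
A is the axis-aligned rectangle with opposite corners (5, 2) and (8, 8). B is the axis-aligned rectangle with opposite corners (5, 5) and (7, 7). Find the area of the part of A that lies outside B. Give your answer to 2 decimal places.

|A∩B|: x∈[5,7], y∈[5,7] → 2·2 = 4.
|A| = 18.
|A ∖ B| = |A| − |A∩B| = 18 − 4 = 14.00.

14.00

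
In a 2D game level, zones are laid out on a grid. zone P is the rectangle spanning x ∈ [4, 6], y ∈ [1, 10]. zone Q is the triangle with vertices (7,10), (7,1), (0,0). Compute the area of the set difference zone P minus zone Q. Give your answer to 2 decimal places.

|zone P| = 18, |zone P∩zone Q| = 12.2857.
|zone P ∖ zone Q| = |zone P| − |zone P∩zone Q| = 18 − 12.2857 = 5.71.

5.71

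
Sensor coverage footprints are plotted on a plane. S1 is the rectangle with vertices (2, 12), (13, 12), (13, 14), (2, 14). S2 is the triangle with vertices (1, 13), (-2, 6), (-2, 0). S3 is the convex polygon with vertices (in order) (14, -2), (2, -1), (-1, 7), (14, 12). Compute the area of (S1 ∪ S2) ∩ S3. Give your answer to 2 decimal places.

The region (S1 ∪ S2) ∩ S3 is the polygon with vertices (-0.619,5.984), (-1,7), (-0.333,7.222).
By the shoelace formula its area is 0.38.

0.38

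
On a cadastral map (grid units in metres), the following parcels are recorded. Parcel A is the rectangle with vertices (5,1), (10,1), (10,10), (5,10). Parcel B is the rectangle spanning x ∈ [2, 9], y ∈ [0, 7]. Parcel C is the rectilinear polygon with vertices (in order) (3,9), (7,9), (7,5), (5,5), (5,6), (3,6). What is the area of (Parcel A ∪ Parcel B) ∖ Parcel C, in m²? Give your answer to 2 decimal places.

|Parcel A ∪ Parcel B| = 70.
|(Parcel A ∪ Parcel B) ∩ Parcel C| = 10.
|(Parcel A ∪ Parcel B) ∖ Parcel C| = 70 − 10 = 60.00.

60.00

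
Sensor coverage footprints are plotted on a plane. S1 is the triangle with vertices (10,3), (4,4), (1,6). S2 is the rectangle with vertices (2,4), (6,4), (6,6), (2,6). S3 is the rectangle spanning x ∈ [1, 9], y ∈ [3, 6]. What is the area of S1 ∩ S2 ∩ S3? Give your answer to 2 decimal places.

The intersection is the polygon with vertices (2,5.667), (6,4.333), (6,4), (4,4), (2,5.333).
By the shoelace formula its area is 2.67.

2.67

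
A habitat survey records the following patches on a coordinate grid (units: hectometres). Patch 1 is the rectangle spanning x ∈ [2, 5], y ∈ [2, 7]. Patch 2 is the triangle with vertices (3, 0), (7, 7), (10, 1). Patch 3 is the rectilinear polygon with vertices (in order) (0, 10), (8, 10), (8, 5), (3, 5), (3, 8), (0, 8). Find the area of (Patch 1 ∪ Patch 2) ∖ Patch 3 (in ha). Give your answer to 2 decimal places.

30.71

|Patch 1 ∪ Patch 2| = 36.8571.
|(Patch 1 ∪ Patch 2) ∩ Patch 3| = 6.1429.
|(Patch 1 ∪ Patch 2) ∖ Patch 3| = 36.8571 − 6.1429 = 30.71.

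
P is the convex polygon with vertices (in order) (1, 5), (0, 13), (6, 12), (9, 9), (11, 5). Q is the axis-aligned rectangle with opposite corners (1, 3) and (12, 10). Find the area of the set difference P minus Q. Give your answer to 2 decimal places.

|P| = 61.5, |P∩Q| = 43.5.
|P ∖ Q| = |P| − |P∩Q| = 61.5 − 43.5 = 18.00.

18.00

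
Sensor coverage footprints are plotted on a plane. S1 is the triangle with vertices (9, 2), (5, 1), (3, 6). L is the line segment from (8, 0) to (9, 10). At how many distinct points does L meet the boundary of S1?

The segment meets the boundary at (8.25,2.5), (8.179,1.795).

2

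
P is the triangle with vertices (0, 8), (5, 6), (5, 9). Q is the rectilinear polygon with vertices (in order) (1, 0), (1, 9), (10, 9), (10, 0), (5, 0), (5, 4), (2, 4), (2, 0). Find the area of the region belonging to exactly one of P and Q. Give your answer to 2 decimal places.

|P| = 7.5, |Q| = 69, |P∩Q| = 7.2.
|P △ Q| = |P| + |Q| − 2·|P∩Q| = 7.5 + 69 − 14.4 = 62.10.

62.10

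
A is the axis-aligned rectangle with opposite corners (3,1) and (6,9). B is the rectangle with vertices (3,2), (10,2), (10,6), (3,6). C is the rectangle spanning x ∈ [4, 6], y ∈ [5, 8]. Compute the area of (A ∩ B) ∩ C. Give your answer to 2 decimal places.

2.00

The region (A ∩ B) ∩ C is the polygon with vertices (6,6), (6,5), (4,5), (4,6).
By the shoelace formula its area is 2.00.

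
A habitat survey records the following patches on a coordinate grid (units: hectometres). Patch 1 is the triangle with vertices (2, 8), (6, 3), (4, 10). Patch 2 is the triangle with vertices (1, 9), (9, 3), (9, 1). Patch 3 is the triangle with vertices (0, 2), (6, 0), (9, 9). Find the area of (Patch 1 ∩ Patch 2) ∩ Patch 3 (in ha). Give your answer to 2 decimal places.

0.62

The region (Patch 1 ∩ Patch 2) ∩ Patch 3 is the polygon with vertices (4.5,5.5), (5.073,5.946), (5.182,5.864), (5.6,4.4).
By the shoelace formula its area is 0.62.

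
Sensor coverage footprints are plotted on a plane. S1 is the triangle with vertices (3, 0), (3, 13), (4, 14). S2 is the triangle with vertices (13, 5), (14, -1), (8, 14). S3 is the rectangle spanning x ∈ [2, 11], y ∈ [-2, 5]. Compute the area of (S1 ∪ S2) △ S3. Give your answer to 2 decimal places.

78.21

|S1 ∪ S2| = 17.
|(S1 ∪ S2) ∩ S3| = 0.8929.
|(S1 ∪ S2) △ S3| = 17 + 63 − 1.7857 = 78.21.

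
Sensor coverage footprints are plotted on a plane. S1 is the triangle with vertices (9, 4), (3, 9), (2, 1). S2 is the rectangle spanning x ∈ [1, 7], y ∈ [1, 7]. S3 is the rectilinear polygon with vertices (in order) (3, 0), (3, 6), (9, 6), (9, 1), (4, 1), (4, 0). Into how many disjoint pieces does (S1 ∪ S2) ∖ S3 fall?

(S1 ∪ S2) ∖ S3 is a single connected region.

1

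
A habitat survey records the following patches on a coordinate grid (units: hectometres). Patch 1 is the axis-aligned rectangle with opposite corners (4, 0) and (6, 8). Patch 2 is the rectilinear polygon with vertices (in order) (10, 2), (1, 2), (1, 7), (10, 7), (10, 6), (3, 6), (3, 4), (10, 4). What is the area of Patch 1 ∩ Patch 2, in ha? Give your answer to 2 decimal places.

6.00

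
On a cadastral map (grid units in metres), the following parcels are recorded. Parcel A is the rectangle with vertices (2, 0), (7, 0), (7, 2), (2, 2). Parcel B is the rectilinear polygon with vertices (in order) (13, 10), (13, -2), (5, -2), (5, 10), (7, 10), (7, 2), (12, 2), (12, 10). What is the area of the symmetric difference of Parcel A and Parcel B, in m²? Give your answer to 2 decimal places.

|Parcel A| = 10, |Parcel B| = 56, |Parcel A∩Parcel B| = 4.
|Parcel A △ Parcel B| = |Parcel A| + |Parcel B| − 2·|Parcel A∩Parcel B| = 10 + 56 − 8 = 58.00.

58.00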